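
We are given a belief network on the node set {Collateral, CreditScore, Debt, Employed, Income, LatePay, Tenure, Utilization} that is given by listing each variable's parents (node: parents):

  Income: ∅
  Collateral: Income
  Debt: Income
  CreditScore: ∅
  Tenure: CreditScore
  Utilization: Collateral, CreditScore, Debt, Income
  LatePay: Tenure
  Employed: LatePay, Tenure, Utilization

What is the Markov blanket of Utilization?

{Collateral, CreditScore, Debt, Employed, Income, LatePay, Tenure}

The Markov blanket of a node is its parents, its children, and the other parents of its children.
Children of Utilization: Employed.
Utilization has parents Collateral, CreditScore, Debt, Income.
For each child, the remaining parents (spouses of Utilization):
  Employed: LatePay, Tenure
MB(Utilization) = {Collateral, CreditScore, Debt, Employed, Income, LatePay, Tenure}.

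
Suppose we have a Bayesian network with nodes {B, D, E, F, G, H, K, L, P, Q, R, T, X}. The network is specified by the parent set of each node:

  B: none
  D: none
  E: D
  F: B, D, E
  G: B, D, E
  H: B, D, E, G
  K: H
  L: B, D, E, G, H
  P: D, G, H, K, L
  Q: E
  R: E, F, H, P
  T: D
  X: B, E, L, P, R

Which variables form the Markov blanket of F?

Ch(F) = {R}.
Parents of F: B, D, E.
Other parents of F's children:
  parents(R) \ {F} = {E, H, P}.
So the Markov blanket of F is {B, D, E, H, P, R}.

{B, D, E, H, P, R}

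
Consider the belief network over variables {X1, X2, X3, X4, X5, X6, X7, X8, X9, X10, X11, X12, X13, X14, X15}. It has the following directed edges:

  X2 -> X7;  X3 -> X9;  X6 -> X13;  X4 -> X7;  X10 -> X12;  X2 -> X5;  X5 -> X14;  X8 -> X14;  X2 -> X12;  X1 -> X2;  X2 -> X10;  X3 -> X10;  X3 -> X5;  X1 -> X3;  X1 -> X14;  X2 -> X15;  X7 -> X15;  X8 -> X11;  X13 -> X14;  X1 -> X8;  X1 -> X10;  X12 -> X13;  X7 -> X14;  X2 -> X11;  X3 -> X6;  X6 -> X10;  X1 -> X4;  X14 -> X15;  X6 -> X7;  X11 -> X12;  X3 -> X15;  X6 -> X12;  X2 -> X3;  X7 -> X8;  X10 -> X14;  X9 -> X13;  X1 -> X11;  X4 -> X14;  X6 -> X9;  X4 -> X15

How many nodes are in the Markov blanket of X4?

A node's Markov blanket = Pa ∪ Ch ∪ (parents of Ch other than the node itself).
X4 has parent X1.
Ch(X4) = {X7, X14, X15}.
For each child, the remaining parents (spouses of X4):
  X7: X2, X6
  X14: X1, X5, X7, X8, X10, X13
  X15: X2, X3, X7, X14
MB(X4) = {X1, X2, X3, X5, X6, X7, X8, X10, X13, X14, X15}, which has 11 nodes.

11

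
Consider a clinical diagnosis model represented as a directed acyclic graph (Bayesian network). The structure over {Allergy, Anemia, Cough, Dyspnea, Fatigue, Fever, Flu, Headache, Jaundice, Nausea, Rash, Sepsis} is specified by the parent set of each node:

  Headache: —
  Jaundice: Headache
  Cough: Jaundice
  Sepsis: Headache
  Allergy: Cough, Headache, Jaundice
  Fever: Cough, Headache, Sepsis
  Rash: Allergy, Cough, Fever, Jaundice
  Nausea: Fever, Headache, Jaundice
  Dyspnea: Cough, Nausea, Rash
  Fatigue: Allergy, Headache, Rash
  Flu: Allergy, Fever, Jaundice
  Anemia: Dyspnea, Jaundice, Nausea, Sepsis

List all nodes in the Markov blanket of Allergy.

Parents of Allergy: Cough, Headache, Jaundice.
Allergy's children: Fatigue, Flu, Rash.
For each child, the remaining parents (spouses of Allergy):
  Rash's other parents are Cough, Fever, Jaundice.
  parents(Fatigue) \ {Allergy} = {Headache, Rash}.
  Flu's other parents are Fever, Jaundice.
Union: {Cough, Headache, Jaundice} ∪ {Fatigue, Flu, Rash} ∪ {Cough, Fever, Headache, Jaundice, Rash} = {Cough, Fatigue, Fever, Flu, Headache, Jaundice, Rash}.

{Cough, Fatigue, Fever, Flu, Headache, Jaundice, Rash}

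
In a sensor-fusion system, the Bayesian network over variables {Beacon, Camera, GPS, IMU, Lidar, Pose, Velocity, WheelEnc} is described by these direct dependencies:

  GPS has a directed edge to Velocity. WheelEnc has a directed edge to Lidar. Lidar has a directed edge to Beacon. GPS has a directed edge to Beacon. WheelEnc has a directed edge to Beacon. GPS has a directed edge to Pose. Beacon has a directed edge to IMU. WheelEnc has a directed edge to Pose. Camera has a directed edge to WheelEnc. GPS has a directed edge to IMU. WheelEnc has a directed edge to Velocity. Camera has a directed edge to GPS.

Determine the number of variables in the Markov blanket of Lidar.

Lidar's children: Beacon.
Lidar has parent WheelEnc.
For each child, the remaining parents (spouses of Lidar):
  parents(Beacon) \ {Lidar} = {GPS, WheelEnc}.
MB(Lidar) = {Beacon, GPS, WheelEnc}, which has 3 nodes.

3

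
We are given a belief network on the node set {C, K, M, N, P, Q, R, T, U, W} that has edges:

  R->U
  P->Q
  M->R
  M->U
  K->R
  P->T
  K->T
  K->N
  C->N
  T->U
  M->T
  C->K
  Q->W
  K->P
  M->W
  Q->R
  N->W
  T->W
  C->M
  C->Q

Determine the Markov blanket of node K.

{C, M, N, P, Q, R, T}

A node's Markov blanket = Pa ∪ Ch ∪ (parents of Ch other than the node itself).
Pa(K) = {C}.
Ch(K) = {N, P, R, T}.
Parents of each child, excluding K:
  N also has parent C.
  P: no additional parents.
  R also has parents M, Q.
  T also has parents M, P.
Taking the union gives {C, M, N, P, Q, R, T}.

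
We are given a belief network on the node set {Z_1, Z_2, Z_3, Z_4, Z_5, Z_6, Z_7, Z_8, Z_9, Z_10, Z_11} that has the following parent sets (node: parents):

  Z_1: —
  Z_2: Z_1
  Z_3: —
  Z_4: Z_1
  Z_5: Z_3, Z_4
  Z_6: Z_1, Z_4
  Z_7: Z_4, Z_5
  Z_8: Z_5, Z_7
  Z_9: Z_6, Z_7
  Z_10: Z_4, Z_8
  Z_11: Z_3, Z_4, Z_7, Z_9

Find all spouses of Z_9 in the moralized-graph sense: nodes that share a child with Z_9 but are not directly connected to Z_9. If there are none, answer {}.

{Z_3, Z_4}

Children of Z_9: Z_11.
  Z_11 also has parents Z_3, Z_4, Z_7.
Excluding nodes already adjacent to Z_9 (Z_6, Z_7, Z_11), the co-parent-only contribution is {Z_3, Z_4}.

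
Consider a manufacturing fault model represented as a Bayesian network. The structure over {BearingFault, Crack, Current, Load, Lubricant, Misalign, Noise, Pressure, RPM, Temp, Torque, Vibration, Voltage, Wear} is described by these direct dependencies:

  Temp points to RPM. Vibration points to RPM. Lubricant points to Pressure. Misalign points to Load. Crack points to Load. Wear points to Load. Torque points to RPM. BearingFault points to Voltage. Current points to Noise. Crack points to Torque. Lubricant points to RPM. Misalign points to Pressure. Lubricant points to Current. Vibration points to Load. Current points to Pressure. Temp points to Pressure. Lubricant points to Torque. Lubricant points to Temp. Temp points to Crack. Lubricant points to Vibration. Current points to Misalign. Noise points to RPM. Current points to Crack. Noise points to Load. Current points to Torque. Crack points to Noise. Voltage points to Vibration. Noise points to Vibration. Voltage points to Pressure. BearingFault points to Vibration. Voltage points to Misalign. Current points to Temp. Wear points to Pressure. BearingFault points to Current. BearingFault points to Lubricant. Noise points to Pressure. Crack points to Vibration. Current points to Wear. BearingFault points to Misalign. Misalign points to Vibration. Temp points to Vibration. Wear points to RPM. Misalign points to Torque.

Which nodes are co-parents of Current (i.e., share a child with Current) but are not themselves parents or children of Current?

Children of Current: Crack, Misalign, Noise, Pressure, Temp, Torque, Wear.
  Temp: Lubricant
  Crack: Temp
  Noise: Crack
  Misalign: BearingFault, Voltage
  Wear: —
  Pressure: Lubricant, Misalign, Noise, Temp, Voltage, Wear
  Torque: Crack, Lubricant, Misalign
Excluding nodes already adjacent to Current (BearingFault, Crack, Lubricant, Misalign, Noise, Pressure, Temp, Torque, Wear), the co-parent-only contribution is {Voltage}.

{Voltage}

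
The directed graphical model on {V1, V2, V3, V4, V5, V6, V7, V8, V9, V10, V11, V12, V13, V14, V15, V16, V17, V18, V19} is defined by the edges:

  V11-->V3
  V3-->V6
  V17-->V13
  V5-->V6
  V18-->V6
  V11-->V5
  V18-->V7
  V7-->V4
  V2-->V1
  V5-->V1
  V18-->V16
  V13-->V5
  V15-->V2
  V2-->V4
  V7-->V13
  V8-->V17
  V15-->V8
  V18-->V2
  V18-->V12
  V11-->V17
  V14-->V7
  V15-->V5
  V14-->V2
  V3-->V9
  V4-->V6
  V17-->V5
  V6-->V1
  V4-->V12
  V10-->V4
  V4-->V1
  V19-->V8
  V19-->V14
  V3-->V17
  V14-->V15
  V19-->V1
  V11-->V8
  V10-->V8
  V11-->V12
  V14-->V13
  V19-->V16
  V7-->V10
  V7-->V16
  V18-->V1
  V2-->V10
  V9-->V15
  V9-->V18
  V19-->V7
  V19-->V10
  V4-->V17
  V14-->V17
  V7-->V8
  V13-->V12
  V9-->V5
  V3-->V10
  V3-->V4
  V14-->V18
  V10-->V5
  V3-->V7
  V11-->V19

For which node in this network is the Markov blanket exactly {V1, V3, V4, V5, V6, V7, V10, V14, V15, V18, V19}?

The target node must have every member of {V1, V3, V4, V5, V6, V7, V10, V14, V15, V18, V19} as a parent, child, or co-parent, and no others.
Parents of V2: V14, V15, V18; children: V1, V4, V10; co-parents: V3, V4, V5, V6, V7, V10, V18, V19.
These exactly cover the given set, so the node is V2.

V2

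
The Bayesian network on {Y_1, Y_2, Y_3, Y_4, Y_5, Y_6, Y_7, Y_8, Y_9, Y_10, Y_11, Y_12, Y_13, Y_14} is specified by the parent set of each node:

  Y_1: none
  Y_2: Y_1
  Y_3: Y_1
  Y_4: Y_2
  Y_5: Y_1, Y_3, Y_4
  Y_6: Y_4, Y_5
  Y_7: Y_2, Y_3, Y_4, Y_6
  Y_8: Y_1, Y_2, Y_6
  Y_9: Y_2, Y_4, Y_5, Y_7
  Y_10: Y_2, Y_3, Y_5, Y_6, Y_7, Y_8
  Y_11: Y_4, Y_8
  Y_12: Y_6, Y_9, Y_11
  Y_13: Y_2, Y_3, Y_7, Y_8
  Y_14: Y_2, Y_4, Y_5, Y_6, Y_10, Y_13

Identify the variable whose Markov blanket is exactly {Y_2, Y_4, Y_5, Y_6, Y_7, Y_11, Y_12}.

The target node must have every member of {Y_2, Y_4, Y_5, Y_6, Y_7, Y_11, Y_12} as a parent, child, or co-parent, and no others.
Parents of Y_9: Y_2, Y_4, Y_5, Y_7; children: Y_12; co-parents: Y_6, Y_11.
These exactly cover the given set, so the node is Y_9.

Y_9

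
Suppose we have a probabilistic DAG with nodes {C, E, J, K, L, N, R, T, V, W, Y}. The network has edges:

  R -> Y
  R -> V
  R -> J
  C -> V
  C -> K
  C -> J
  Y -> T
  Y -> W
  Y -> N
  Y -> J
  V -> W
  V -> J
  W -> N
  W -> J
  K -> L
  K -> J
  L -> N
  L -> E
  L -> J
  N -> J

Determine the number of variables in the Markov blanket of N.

A node's Markov blanket = Pa ∪ Ch ∪ (parents of Ch other than the node itself).
Pa(N) = {L, W, Y}.
Ch(N) = {J}.
Co-parents of N (other parents of its children):
  J also has parents C, K, L, R, V, W, Y.
MB(N) = {C, J, K, L, R, V, W, Y}, which has 8 nodes.

8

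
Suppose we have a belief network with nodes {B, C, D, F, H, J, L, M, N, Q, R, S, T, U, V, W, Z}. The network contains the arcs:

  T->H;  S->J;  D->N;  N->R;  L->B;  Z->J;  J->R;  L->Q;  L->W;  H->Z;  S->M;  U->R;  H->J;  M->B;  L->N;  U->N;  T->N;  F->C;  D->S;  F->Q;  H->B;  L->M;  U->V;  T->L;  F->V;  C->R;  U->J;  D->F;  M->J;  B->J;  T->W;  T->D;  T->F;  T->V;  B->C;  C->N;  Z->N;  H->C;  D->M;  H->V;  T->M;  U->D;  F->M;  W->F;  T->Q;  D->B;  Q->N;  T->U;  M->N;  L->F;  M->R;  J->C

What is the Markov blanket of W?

{D, F, L, T}

Ch(W) = {F}.
Pa(W) = {L, T}.
Other parents of W's children:
  parents(F) \ {W} = {D, L, T}.
Union: {L, T} ∪ {F} ∪ {D, L, T} = {D, F, L, T}.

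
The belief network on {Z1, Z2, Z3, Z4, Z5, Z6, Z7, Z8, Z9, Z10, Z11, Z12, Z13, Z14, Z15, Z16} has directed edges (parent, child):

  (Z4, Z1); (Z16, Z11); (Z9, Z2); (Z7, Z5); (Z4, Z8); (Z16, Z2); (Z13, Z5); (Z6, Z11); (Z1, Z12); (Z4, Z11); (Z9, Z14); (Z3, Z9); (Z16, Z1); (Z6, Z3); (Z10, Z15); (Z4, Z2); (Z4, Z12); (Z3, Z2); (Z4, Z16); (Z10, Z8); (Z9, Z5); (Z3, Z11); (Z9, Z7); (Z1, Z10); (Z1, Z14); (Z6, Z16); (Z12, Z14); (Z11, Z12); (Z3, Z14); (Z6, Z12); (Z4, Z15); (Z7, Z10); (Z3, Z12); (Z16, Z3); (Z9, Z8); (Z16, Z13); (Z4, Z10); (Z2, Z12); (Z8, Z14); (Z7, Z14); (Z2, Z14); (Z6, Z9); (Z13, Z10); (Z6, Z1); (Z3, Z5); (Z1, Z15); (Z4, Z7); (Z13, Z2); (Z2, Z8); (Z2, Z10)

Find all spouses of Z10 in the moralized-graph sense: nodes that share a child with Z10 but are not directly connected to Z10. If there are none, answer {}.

Children of Z10: Z8, Z15.
  Z8: Z2, Z4, Z9
  Z15: Z1, Z4
Excluding nodes already adjacent to Z10 (Z1, Z2, Z4, Z7, Z8, Z13, Z15), the co-parent-only contribution is {Z9}.

{Z9}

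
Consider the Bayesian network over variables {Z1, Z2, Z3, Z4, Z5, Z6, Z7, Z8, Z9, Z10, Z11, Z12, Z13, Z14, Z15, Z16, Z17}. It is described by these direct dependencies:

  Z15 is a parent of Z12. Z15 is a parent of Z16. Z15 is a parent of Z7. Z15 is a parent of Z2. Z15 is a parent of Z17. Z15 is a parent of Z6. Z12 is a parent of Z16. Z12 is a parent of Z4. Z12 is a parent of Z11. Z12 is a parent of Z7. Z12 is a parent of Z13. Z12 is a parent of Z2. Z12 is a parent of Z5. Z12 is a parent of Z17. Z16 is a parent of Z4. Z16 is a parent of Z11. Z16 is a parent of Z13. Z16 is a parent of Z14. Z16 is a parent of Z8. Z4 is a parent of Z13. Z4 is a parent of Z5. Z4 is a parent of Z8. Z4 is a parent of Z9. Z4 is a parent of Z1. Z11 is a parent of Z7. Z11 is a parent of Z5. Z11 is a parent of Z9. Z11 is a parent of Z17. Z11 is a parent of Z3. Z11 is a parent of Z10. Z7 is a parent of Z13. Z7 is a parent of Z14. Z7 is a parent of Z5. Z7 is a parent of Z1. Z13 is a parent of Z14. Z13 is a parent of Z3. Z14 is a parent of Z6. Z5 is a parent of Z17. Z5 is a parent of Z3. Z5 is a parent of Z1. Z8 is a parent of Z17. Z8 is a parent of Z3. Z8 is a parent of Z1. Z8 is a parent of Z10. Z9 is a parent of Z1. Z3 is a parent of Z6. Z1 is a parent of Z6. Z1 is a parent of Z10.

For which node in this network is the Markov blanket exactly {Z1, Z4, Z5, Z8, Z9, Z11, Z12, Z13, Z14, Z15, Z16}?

The target node must have every member of {Z1, Z4, Z5, Z8, Z9, Z11, Z12, Z13, Z14, Z15, Z16} as a parent, child, or co-parent, and no others.
Parents of Z7: Z11, Z12, Z15; children: Z1, Z5, Z13, Z14; co-parents: Z4, Z5, Z8, Z9, Z11, Z12, Z13, Z16.
These exactly cover the given set, so the node is Z7.

Z7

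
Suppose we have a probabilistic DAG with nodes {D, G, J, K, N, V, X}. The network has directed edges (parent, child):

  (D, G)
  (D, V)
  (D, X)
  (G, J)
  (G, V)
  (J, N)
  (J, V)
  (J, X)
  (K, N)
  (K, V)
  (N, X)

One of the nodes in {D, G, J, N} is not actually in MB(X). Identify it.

By definition, MB(X) is built from X's parents, X's children, and the co-parents of X.
Pa(X) = {D, J, N}.
X has no children.
X has no children, so there are no co-parents.
MB(X) = {D, J, N}.
G is neither a parent, child, nor co-parent of X, so it does not belong.

G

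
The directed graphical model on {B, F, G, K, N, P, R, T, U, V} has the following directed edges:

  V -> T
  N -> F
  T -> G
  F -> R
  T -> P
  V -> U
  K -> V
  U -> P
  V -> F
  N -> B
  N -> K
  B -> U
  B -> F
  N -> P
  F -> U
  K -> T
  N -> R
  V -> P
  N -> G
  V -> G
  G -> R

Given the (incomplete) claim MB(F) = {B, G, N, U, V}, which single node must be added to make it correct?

A node's Markov blanket = Pa ∪ Ch ∪ (parents of Ch other than the node itself).
Pa(F) = {B, N, V}.
F's children: R, U.
For each child, the remaining parents (spouses of F):
  parents(R) \ {F} = {G, N}.
  parents(U) \ {F} = {B, V}.
MB(F) = {B, G, N, R, U, V}.
Comparing with the claimed set, R is missing.

R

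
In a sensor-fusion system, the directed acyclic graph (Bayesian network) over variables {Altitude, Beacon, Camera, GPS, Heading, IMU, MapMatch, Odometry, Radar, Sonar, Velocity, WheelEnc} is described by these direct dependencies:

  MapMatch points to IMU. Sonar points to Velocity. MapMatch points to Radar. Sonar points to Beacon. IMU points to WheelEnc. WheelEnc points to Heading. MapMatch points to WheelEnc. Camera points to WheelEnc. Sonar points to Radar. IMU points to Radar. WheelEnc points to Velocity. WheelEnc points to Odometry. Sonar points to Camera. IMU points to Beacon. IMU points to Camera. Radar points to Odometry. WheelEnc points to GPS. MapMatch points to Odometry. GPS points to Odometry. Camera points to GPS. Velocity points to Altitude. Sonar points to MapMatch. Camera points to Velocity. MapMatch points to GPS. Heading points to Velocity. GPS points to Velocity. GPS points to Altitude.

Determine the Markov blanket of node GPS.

{Altitude, Camera, Heading, MapMatch, Odometry, Radar, Sonar, Velocity, WheelEnc}

By definition, MB(GPS) is built from GPS's parents, GPS's children, and the co-parents of GPS.
GPS's parents: Camera, MapMatch, WheelEnc.
Children of GPS: Altitude, Odometry, Velocity.
For each child, the remaining parents (spouses of GPS):
  Odometry also has parents MapMatch, Radar, WheelEnc.
  Velocity's other parents are Camera, Heading, Sonar, WheelEnc.
  parents(Altitude) \ {GPS} = {Velocity}.
So the Markov blanket of GPS is {Altitude, Camera, Heading, MapMatch, Odometry, Radar, Sonar, Velocity, WheelEnc}.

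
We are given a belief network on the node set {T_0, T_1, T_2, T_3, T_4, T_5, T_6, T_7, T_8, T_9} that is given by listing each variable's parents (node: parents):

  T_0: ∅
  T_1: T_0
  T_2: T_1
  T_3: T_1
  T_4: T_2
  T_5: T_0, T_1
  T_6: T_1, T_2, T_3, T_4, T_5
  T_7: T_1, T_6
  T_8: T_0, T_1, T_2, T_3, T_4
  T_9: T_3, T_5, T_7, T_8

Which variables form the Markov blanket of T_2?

{T_0, T_1, T_3, T_4, T_5, T_6, T_8}

By definition, MB(T_2) is built from T_2's parents, T_2's children, and the co-parents of T_2.
T_2 has parent T_1.
Ch(T_2) = {T_4, T_6, T_8}.
Parents of each child, excluding T_2:
  T_4 has no other parent.
  T_6's other parents are T_1, T_3, T_4, T_5.
  parents(T_8) \ {T_2} = {T_0, T_1, T_3, T_4}.
So the Markov blanket of T_2 is {T_0, T_1, T_3, T_4, T_5, T_6, T_8}.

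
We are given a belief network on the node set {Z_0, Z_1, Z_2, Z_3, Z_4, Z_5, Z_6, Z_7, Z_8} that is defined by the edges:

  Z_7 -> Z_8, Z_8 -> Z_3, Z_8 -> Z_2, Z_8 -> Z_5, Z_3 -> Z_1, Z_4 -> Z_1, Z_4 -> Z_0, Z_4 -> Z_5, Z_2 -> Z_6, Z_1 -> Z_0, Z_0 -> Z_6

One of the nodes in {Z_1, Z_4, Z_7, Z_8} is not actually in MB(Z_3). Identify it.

Z_7

A node's Markov blanket = Pa ∪ Ch ∪ (parents of Ch other than the node itself).
Parents of Z_3: Z_8.
Z_3 has child Z_1.
For each child, the remaining parents (spouses of Z_3):
  Z_1's other parent is Z_4.
MB(Z_3) = {Z_1, Z_4, Z_8}.
Z_7 is neither a parent, child, nor co-parent of Z_3, so it does not belong.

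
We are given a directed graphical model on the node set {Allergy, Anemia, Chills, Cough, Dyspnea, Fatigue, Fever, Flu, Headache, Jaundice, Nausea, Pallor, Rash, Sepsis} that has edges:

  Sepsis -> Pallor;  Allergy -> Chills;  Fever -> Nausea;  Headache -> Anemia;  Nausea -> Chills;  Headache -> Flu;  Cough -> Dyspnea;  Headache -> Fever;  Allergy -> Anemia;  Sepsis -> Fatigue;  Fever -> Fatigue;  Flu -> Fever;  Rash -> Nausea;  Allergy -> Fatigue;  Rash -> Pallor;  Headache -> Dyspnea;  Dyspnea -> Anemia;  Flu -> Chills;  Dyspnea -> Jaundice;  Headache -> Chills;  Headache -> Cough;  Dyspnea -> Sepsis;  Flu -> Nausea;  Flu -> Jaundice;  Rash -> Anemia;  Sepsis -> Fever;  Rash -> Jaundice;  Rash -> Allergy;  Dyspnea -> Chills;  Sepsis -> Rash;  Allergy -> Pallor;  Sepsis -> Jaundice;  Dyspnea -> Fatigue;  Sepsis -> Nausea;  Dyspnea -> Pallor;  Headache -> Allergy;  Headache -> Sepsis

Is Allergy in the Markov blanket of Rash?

Yes

Allergy is a child of Rash.
So Allergy ∈ MB(Rash).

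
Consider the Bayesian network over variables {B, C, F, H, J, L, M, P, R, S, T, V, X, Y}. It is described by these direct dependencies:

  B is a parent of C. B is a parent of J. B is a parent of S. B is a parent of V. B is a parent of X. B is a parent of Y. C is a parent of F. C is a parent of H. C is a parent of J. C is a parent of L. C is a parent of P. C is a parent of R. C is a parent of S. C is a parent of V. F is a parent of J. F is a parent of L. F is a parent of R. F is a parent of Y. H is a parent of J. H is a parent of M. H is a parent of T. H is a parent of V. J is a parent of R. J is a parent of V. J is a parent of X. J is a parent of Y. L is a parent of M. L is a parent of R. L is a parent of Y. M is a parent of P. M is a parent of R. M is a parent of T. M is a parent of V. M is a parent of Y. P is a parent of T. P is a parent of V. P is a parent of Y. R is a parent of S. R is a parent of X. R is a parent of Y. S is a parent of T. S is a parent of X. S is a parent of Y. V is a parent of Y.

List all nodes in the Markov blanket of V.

{B, C, F, H, J, L, M, P, R, S, Y}

V's parents: B, C, H, J, M, P.
Ch(V) = {Y}.
Other parents of V's children:
  Y's other parents are B, F, J, L, M, P, R, S.
Union: {B, C, H, J, M, P} ∪ {Y} ∪ {B, F, J, L, M, P, R, S} = {B, C, F, H, J, L, M, P, R, S, Y}.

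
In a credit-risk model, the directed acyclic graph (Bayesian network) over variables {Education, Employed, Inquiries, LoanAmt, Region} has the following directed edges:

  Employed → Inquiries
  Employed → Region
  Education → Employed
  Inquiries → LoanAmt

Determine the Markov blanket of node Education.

Parents of Education: none.
Ch(Education) = {Employed}.
For each child, the remaining parents (spouses of Education):
  Employed: —
So the Markov blanket of Education is {Employed}.

{Employed}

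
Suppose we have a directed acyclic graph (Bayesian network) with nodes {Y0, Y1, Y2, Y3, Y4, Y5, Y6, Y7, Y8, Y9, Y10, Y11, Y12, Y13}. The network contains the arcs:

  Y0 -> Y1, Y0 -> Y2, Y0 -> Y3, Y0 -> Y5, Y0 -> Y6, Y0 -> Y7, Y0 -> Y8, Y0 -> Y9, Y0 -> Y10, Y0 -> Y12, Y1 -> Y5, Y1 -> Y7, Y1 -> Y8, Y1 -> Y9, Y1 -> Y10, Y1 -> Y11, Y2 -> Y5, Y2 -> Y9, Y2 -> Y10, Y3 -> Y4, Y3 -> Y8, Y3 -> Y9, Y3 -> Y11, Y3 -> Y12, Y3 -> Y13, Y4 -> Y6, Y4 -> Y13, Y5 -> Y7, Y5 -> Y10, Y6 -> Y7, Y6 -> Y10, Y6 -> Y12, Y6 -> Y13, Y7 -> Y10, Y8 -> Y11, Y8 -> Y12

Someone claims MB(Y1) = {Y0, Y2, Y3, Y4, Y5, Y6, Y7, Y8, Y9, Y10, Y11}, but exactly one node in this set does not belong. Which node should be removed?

Y4

By definition, MB(Y1) is built from Y1's parents, Y1's children, and the co-parents of Y1.
Y1 has parent Y0.
Children of Y1: Y5, Y7, Y8, Y9, Y10, Y11.
Other parents of Y1's children:
  Y5: Y0, Y2
  Y7: Y0, Y5, Y6
  Y8: Y0, Y3
  Y9: Y0, Y2, Y3
  Y10: Y0, Y2, Y5, Y6, Y7
  Y11: Y3, Y8
MB(Y1) = {Y0, Y2, Y3, Y5, Y6, Y7, Y8, Y9, Y10, Y11}.
Y4 is neither a parent, child, nor co-parent of Y1, so it does not belong.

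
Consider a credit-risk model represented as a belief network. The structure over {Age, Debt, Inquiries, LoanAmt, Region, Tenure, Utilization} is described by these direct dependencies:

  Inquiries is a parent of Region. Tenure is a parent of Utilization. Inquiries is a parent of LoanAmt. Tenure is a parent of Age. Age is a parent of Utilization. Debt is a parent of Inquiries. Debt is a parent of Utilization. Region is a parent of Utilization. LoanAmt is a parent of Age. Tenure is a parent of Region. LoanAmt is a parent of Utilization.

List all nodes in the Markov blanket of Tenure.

Recall MB(v) = parents ∪ children ∪ spouses, where spouses are the other parents of v's children.
Tenure's parents: none.
Tenure's children: Age, Region, Utilization.
Other parents of Tenure's children:
  Region: Inquiries
  Age: LoanAmt
  Utilization: Age, Debt, LoanAmt, Region
Taking the union gives {Age, Debt, Inquiries, LoanAmt, Region, Utilization}.

{Age, Debt, Inquiries, LoanAmt, Region, Utilization}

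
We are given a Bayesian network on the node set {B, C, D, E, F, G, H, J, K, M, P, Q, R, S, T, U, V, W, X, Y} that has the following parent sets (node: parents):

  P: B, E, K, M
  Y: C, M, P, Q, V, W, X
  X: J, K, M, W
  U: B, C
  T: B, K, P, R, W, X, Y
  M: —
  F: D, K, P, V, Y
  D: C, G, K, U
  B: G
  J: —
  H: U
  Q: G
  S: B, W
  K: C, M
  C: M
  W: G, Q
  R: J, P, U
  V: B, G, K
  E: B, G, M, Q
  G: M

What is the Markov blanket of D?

Ch(D) = {F}.
D has parents C, G, K, U.
Other parents of D's children:
  F's other parents are K, P, V, Y.
Taking the union gives {C, F, G, K, P, U, V, Y}.

{C, F, G, K, P, U, V, Y}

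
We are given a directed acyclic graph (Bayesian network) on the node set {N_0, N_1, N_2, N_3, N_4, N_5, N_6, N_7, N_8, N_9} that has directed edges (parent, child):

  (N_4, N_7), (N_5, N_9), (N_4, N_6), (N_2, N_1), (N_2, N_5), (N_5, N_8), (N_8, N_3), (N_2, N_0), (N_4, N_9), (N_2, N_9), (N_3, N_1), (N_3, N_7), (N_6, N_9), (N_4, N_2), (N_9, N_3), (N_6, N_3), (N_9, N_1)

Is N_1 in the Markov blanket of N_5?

No

N_5 has children N_8, N_9.
Parents of N_5: N_2.
Parents of each child, excluding N_5:
  N_9: N_2, N_4, N_6
  N_8: —
MB(N_5) = {N_2, N_4, N_6, N_8, N_9}; N_1 is not in this set.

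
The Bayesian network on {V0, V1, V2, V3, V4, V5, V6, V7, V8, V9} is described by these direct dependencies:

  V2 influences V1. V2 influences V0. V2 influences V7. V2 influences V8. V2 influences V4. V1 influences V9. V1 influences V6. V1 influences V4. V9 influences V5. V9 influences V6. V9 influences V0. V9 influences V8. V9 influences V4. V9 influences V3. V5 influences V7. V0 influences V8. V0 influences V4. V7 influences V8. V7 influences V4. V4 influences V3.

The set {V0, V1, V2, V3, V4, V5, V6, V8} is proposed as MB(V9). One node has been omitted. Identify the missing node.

By definition, MB(V9) is built from V9's parents, V9's children, and the co-parents of V9.
V9 has children V0, V3, V4, V5, V6, V8.
Parents of V9: V1.
For each child, the remaining parents (spouses of V9):
  V5 has no other parent.
  V6 also has parent V1.
  V0 also has parent V2.
  parents(V8) \ {V9} = {V0, V2, V7}.
  V4 also has parents V0, V1, V2, V7.
  parents(V3) \ {V9} = {V4}.
MB(V9) = {V0, V1, V2, V3, V4, V5, V6, V7, V8}.
Comparing with the claimed set, V7 is missing.

V7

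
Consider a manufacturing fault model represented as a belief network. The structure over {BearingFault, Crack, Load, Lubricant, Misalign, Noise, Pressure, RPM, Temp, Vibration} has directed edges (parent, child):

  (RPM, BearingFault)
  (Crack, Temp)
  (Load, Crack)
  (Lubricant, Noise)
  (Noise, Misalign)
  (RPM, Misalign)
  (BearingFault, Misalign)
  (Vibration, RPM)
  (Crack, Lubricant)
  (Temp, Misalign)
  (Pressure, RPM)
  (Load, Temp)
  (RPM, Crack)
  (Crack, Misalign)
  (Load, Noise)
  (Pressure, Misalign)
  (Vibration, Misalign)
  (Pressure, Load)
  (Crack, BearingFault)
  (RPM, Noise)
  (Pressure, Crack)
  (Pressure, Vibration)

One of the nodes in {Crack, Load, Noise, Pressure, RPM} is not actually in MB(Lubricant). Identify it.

Lubricant's children: Noise.
Lubricant has parent Crack.
For each child, the remaining parents (spouses of Lubricant):
  Noise also has parents Load, RPM.
MB(Lubricant) = {Crack, Load, Noise, RPM}.
Pressure is neither a parent, child, nor co-parent of Lubricant, so it does not belong.

Pressure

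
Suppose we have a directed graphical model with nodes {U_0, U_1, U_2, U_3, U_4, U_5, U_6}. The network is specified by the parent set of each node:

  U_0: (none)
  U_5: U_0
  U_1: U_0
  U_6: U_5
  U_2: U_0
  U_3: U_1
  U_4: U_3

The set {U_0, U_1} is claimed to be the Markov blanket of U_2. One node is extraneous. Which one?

U_1

Recall MB(v) = parents ∪ children ∪ spouses, where spouses are the other parents of v's children.
U_2 has parent U_0.
U_2 has no children.
U_2 has no children, so there are no co-parents.
MB(U_2) = {U_0}.
U_1 is neither a parent, child, nor co-parent of U_2, so it does not belong.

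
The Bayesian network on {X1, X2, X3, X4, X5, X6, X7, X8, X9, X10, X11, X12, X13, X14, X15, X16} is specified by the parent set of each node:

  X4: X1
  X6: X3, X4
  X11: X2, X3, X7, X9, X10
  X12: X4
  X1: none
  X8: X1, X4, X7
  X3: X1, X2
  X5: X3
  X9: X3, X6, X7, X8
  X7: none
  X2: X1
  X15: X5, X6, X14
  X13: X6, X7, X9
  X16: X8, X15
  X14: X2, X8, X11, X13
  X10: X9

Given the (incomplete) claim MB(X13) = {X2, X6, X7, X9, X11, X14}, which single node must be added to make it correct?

The Markov blanket of a node is its parents, its children, and the other parents of its children.
Parents of X13: X6, X7, X9.
X13's children: X14.
Co-parents of X13 (other parents of its children):
  X14: X2, X8, X11
MB(X13) = {X2, X6, X7, X8, X9, X11, X14}.
Comparing with the claimed set, X8 is missing.

X8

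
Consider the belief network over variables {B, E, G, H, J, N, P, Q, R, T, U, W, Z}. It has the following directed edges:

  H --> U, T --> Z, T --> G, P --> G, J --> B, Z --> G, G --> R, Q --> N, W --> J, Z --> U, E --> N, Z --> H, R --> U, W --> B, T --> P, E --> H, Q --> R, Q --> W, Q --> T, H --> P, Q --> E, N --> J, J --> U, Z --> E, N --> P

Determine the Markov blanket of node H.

Recall MB(v) = parents ∪ children ∪ spouses, where spouses are the other parents of v's children.
H has children P, U.
Pa(H) = {E, Z}.
Co-parents of H (other parents of its children):
  P also has parents N, T.
  parents(U) \ {H} = {J, R, Z}.
Union: {E, Z} ∪ {P, U} ∪ {J, N, R, T, Z} = {E, J, N, P, R, T, U, Z}.

{E, J, N, P, R, T, U, Z}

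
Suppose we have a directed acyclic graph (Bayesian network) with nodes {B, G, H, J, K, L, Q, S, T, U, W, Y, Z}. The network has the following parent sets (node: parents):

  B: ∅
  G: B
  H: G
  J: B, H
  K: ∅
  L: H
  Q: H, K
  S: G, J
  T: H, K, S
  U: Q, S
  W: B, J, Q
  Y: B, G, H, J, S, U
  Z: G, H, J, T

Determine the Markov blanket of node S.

By definition, MB(S) is built from S's parents, S's children, and the co-parents of S.
Children of S: T, U, Y.
S has parents G, J.
Parents of each child, excluding S:
  T: H, K
  U: Q
  Y: B, G, H, J, U
Union: {G, J} ∪ {T, U, Y} ∪ {B, G, H, J, K, Q, U} = {B, G, H, J, K, Q, T, U, Y}.

{B, G, H, J, K, Q, T, U, Y}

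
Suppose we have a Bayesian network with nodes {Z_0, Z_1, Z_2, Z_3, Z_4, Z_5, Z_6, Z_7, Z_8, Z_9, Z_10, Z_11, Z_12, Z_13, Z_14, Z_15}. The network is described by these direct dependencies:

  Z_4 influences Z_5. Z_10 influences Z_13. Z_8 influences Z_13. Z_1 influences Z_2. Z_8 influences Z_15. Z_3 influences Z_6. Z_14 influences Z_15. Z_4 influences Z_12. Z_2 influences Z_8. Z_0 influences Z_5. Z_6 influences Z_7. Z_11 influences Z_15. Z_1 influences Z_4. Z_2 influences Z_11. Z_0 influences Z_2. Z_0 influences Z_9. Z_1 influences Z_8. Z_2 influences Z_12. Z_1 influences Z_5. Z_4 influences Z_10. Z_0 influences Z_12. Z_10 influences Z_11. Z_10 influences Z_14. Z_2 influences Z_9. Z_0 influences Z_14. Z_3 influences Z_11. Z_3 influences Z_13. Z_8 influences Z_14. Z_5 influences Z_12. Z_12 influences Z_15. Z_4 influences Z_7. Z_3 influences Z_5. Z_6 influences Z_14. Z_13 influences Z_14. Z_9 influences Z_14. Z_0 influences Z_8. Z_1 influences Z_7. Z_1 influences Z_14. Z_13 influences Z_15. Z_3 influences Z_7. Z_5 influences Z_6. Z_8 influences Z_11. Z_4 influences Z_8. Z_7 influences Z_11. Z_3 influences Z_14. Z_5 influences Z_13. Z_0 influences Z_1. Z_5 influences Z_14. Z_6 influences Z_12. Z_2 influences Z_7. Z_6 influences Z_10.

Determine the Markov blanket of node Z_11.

{Z_2, Z_3, Z_7, Z_8, Z_10, Z_12, Z_13, Z_14, Z_15}

Z_11 has parents Z_2, Z_3, Z_7, Z_8, Z_10.
Z_11's children: Z_15.
Other parents of Z_11's children:
  Z_15: Z_8, Z_12, Z_13, Z_14
Union: {Z_2, Z_3, Z_7, Z_8, Z_10} ∪ {Z_15} ∪ {Z_8, Z_12, Z_13, Z_14} = {Z_2, Z_3, Z_7, Z_8, Z_10, Z_12, Z_13, Z_14, Z_15}.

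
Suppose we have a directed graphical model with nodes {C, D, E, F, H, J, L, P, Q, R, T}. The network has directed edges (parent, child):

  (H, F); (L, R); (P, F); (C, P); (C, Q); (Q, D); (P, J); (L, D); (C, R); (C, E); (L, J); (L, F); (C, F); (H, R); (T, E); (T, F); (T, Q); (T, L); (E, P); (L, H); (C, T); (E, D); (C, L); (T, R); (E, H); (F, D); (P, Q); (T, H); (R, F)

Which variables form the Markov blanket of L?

Recall MB(v) = parents ∪ children ∪ spouses, where spouses are the other parents of v's children.
L's children: D, F, H, J, R.
Parents of L: C, T.
Other parents of L's children:
  H's other parents are E, T.
  parents(R) \ {L} = {C, H, T}.
  parents(F) \ {L} = {C, H, P, R, T}.
  D also has parents E, F, Q.
  parents(J) \ {L} = {P}.
Taking the union gives {C, D, E, F, H, J, P, Q, R, T}.

{C, D, E, F, H, J, P, Q, R, T}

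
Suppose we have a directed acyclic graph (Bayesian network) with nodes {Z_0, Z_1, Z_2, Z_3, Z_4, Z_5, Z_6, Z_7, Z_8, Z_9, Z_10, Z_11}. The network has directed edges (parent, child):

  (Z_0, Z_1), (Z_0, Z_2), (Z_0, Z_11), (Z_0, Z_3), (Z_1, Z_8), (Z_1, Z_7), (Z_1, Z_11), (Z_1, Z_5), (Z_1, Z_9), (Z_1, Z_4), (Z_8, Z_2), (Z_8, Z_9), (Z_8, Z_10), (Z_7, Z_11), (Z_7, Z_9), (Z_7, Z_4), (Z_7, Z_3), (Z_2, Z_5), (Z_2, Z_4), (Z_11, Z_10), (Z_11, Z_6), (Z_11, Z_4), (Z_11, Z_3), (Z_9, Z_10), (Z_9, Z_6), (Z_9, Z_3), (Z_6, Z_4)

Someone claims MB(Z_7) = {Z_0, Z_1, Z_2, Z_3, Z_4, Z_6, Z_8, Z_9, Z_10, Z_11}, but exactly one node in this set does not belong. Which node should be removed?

Z_10

By definition, MB(Z_7) is built from Z_7's parents, Z_7's children, and the co-parents of Z_7.
Z_7's children: Z_3, Z_4, Z_9, Z_11.
Parents of Z_7: Z_1.
Parents of each child, excluding Z_7:
  Z_11: Z_0, Z_1
  Z_9: Z_1, Z_8
  Z_4: Z_1, Z_2, Z_6, Z_11
  Z_3: Z_0, Z_9, Z_11
MB(Z_7) = {Z_0, Z_1, Z_2, Z_3, Z_4, Z_6, Z_8, Z_9, Z_11}.
Z_10 is neither a parent, child, nor co-parent of Z_7, so it does not belong.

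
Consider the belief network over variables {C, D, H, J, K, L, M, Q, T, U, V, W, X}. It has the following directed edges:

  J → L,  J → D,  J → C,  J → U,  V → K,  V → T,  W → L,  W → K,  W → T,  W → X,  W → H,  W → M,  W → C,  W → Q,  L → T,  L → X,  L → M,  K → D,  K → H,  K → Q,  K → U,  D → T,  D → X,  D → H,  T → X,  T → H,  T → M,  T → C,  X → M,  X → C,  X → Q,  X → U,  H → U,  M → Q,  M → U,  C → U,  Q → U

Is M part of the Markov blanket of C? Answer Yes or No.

Yes

M is a co-parent of C: both are parents of U.
So M ∈ MB(C).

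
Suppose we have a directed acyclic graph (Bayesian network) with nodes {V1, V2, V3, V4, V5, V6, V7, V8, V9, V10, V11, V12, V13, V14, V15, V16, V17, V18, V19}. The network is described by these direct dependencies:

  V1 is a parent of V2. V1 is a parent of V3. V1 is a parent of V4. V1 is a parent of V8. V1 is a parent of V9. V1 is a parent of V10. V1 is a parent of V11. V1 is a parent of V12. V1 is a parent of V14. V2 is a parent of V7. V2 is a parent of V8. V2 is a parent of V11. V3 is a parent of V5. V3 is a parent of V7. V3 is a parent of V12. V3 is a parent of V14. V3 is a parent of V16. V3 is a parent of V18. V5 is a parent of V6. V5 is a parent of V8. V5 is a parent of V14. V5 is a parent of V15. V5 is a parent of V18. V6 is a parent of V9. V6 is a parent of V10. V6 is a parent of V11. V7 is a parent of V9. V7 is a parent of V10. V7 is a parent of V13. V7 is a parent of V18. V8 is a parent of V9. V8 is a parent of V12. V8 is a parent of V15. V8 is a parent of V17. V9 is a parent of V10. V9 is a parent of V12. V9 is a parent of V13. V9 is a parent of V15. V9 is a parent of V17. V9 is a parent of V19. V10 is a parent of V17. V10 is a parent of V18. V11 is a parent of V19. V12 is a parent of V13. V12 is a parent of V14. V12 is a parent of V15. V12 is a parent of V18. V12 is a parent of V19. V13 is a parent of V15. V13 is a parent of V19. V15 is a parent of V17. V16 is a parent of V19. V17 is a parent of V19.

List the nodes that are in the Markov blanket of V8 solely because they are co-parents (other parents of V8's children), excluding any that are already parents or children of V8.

Children of V8: V9, V12, V15, V17.
  V9's other parents are V1, V6, V7.
  parents(V12) \ {V8} = {V1, V3, V9}.
  parents(V15) \ {V8} = {V5, V9, V12, V13}.
  V17's other parents are V9, V10, V15.
Excluding nodes already adjacent to V8 (V1, V2, V5, V9, V12, V15, V17), the co-parent-only contribution is {V3, V6, V7, V10, V13}.

{V3, V6, V7, V10, V13}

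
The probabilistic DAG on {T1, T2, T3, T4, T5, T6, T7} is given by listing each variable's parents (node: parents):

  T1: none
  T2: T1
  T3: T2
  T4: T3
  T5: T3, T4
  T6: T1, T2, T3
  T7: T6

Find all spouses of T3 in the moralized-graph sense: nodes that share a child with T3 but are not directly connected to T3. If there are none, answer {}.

Children of T3: T4, T5, T6.
  T4 has no other parent.
  T5's other parent is T4.
  T6 also has parents T1, T2.
Excluding nodes already adjacent to T3 (T2, T4, T5, T6), the co-parent-only contribution is {T1}.

{T1}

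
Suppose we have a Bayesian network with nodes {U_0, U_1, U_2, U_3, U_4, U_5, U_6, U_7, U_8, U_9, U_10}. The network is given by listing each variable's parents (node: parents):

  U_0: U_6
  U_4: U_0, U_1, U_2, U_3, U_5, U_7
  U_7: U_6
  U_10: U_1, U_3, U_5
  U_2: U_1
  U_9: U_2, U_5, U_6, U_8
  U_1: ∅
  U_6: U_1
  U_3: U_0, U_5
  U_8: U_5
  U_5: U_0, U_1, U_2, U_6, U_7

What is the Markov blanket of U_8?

Recall MB(v) = parents ∪ children ∪ spouses, where spouses are the other parents of v's children.
Parents of U_8: U_5.
Children of U_8: U_9.
Co-parents of U_8 (other parents of its children):
  U_9: U_2, U_5, U_6
So the Markov blanket of U_8 is {U_2, U_5, U_6, U_9}.

{U_2, U_5, U_6, U_9}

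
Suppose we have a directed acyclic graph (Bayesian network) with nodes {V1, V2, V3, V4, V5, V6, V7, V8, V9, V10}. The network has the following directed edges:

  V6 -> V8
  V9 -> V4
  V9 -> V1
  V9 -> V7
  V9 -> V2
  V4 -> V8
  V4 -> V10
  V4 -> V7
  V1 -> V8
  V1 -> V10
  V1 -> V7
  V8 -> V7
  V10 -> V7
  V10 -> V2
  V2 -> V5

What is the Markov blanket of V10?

{V1, V2, V4, V7, V8, V9}

Recall MB(v) = parents ∪ children ∪ spouses, where spouses are the other parents of v's children.
Parents of V10: V1, V4.
V10's children: V2, V7.
Other parents of V10's children:
  V7's other parents are V1, V4, V8, V9.
  parents(V2) \ {V10} = {V9}.
Taking the union gives {V1, V2, V4, V7, V8, V9}.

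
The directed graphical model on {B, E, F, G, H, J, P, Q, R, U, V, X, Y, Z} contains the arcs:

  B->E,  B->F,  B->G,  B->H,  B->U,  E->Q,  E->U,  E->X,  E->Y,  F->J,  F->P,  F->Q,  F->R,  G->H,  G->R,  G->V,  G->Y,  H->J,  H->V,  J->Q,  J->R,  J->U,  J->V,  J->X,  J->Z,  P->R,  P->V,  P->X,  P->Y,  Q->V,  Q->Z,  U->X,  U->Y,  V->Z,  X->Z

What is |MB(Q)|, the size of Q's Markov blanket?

9

By definition, MB(Q) is built from Q's parents, Q's children, and the co-parents of Q.
Parents of Q: E, F, J.
Children of Q: V, Z.
Co-parents of Q (other parents of its children):
  V's other parents are G, H, J, P.
  Z's other parents are J, V, X.
MB(Q) = {E, F, G, H, J, P, V, X, Z}, which has 9 nodes.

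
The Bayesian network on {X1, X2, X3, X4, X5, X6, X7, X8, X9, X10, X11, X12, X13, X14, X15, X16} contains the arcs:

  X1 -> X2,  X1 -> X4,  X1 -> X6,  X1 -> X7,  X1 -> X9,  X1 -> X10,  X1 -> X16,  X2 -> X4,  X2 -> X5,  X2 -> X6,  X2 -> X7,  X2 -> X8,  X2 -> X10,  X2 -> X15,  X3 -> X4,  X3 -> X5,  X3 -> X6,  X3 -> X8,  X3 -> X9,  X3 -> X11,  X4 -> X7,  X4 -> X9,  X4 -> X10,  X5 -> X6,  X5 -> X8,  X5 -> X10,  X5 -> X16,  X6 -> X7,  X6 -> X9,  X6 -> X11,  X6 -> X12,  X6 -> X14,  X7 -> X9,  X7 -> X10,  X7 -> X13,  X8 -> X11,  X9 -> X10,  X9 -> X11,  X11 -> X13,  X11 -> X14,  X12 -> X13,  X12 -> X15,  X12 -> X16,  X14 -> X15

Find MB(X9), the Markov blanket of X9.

{X1, X2, X3, X4, X5, X6, X7, X8, X10, X11}

Recall MB(v) = parents ∪ children ∪ spouses, where spouses are the other parents of v's children.
Parents of X9: X1, X3, X4, X6, X7.
X9's children: X10, X11.
Parents of each child, excluding X9:
  X10: X1, X2, X4, X5, X7
  X11: X3, X6, X8
Union: {X1, X3, X4, X6, X7} ∪ {X10, X11} ∪ {X1, X2, X3, X4, X5, X6, X7, X8} = {X1, X2, X3, X4, X5, X6, X7, X8, X10, X11}.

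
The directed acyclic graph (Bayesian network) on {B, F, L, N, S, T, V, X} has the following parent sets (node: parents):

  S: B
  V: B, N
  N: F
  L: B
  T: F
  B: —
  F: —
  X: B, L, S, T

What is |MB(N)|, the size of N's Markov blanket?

3

The Markov blanket of a node is its parents, its children, and the other parents of its children.
N has parent F.
Children of N: V.
For each child, the remaining parents (spouses of N):
  V: B
MB(N) = {B, F, V}, which has 3 nodes.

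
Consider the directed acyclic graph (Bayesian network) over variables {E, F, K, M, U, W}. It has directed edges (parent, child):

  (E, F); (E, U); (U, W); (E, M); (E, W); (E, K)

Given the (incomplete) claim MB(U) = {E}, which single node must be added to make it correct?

By definition, MB(U) is built from U's parents, U's children, and the co-parents of U.
U's parents: E.
Ch(U) = {W}.
Co-parents of U (other parents of its children):
  W: E
MB(U) = {E, W}.
Comparing with the claimed set, W is missing.

W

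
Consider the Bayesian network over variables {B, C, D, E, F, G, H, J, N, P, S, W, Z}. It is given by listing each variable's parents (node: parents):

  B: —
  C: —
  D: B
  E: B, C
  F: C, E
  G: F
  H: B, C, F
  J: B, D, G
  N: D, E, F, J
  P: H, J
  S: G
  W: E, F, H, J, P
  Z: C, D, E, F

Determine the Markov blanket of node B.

{C, D, E, F, G, H, J}

Parents of B: none.
B's children: D, E, H, J.
Parents of each child, excluding B:
  D has no other parent.
  parents(E) \ {B} = {C}.
  H's other parents are C, F.
  J also has parents D, G.
Union: {} ∪ {D, E, H, J} ∪ {C, D, F, G} = {C, D, E, F, G, H, J}.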